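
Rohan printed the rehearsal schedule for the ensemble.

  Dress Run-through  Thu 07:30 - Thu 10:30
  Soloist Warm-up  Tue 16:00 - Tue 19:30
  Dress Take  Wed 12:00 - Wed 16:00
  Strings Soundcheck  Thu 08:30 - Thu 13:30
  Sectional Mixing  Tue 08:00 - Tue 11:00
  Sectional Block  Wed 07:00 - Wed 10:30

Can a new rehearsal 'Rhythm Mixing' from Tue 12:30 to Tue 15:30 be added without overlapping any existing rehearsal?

Yes — the slot is free

Sectional Mixing: ends Tue 11:00 at or before Rhythm Mixing starts Tue 12:30 → clear.
Soloist Warm-up: starts Tue 16:00 at or after Rhythm Mixing ends Tue 15:30 → clear.
Sectional Block: starts Wed 07:00 at or after Rhythm Mixing ends Tue 15:30 → clear.
Dress Take: starts Wed 12:00 at or after Rhythm Mixing ends Tue 15:30 → clear.
Dress Run-through: starts Thu 07:30 at or after Rhythm Mixing ends Tue 15:30 → clear.
Strings Soundcheck: starts Thu 08:30 at or after Rhythm Mixing ends Tue 15:30 → clear.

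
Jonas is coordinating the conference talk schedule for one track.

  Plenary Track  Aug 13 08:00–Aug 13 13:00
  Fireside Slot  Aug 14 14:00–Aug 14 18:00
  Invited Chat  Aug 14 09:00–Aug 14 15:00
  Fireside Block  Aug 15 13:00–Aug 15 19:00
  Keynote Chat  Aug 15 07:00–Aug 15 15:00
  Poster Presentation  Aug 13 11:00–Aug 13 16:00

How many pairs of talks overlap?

Sorted by start: Plenary Track, Poster Presentation, Invited Chat, Fireside Slot, Keynote Chat, Fireside Block.
Poster Presentation starts before Plenary Track ends → Plenary Track and Poster Presentation overlap.
Invited Chat starts after Plenary Track ends — done with Plenary Track.
Invited Chat starts after Poster Presentation ends — done with Poster Presentation.
Fireside Slot starts before Invited Chat ends → Invited Chat and Fireside Slot overlap.
Keynote Chat starts after Invited Chat ends — done with Invited Chat.
Keynote Chat starts after Fireside Slot ends — done with Fireside Slot.
Fireside Block starts before Keynote Chat ends → Keynote Chat and Fireside Block overlap.
Overlapping pairs: Fireside Block & Keynote Chat, Fireside Slot & Invited Chat, Plenary Track & Poster Presentation — 3 in total.

3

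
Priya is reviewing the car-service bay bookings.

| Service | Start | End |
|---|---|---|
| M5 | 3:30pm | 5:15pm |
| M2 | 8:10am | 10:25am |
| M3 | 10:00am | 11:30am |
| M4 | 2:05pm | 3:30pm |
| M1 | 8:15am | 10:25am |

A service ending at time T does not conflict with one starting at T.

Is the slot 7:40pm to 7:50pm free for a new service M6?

Yes — the slot is free

M2: ends 10:25am at or before M6 starts 7:40pm → clear.
M1: ends 10:25am at or before M6 starts 7:40pm → clear.
M3: ends 11:30am at or before M6 starts 7:40pm → clear.
M4: ends 3:30pm at or before M6 starts 7:40pm → clear.
M5: ends 5:15pm at or before M6 starts 7:40pm → clear.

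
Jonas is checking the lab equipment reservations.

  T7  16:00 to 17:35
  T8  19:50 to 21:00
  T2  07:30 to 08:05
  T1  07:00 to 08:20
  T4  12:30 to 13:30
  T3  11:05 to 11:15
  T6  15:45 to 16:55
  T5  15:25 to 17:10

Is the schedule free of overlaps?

No

Sorted by start: T1, T2, T3, T4, T5, T6, T7, T8.
T2 starts before T1 ends → T1 and T2 overlap.
That's a conflict, so the schedule is not conflict-free.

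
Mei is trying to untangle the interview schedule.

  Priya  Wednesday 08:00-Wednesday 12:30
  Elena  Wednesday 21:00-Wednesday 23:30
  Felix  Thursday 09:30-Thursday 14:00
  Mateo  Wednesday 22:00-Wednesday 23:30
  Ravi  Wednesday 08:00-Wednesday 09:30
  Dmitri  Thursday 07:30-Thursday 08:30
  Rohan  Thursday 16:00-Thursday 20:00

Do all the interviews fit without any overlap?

Sorted by start: Priya, Ravi, Elena, Mateo, Dmitri, Felix, Rohan.
Ravi starts before Priya ends → Priya and Ravi overlap.
That's a conflict, so the schedule is not conflict-free.

No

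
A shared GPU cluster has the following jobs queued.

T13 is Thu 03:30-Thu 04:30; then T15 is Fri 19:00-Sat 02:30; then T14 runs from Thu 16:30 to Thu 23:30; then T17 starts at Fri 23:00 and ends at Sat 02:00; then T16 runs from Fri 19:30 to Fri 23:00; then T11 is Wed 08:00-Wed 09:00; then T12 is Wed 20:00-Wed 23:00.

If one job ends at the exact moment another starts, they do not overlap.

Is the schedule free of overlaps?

Sorted by start: T11, T12, T13, T14, T15, T16, T17.
T12 starts after T11 ends; T11 is clear from here.
T13 starts after T12 ends; T12 is clear from here.
T14 starts after T13 ends; T13 is clear from here.
T15 starts after T14 ends; T14 is clear from here.
T16 starts before T15 ends → T15 and T16 overlap.
That's a conflict, so the schedule is not conflict-free.

No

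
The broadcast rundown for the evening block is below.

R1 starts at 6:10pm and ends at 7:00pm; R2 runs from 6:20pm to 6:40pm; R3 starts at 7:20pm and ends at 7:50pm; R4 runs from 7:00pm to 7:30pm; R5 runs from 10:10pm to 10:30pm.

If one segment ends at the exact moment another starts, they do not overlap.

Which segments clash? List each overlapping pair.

R1 & R2, R3 & R4

Sorted by start: R1, R2, R4, R3, R5.
R2 starts before R1 ends → R1 and R2 overlap.
R4 starts exactly when R1 ends (back-to-back, no overlap) — done with R1.
R4 starts after R2 ends — done with R2.
R3 starts before R4 ends → R4 and R3 overlap.
R5 starts after R4 ends.
R5 starts after R3 ends.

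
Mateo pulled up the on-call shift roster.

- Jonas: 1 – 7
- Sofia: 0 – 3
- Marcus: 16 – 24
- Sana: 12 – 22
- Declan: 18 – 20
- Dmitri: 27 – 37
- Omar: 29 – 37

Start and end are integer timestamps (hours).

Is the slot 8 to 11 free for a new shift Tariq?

Yes — the slot is free

Sofia: ends 3 at or before Tariq starts 8 → clear.
Jonas: ends 7 at or before Tariq starts 8 → clear.
Sana: starts 12 at or after Tariq ends 11 → clear.
Marcus: starts 16 at or after Tariq ends 11 → clear.
Declan: starts 18 at or after Tariq ends 11 → clear.
Dmitri: starts 27 at or after Tariq ends 11 → clear.
Omar: starts 29 at or after Tariq ends 11 → clear.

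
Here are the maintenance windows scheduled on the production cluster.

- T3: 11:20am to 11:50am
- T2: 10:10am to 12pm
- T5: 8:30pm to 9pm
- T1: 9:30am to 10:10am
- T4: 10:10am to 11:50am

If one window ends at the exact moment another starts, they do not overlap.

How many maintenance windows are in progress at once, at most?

3

Sweep the timeline, counting +1 at each start and −1 at each end (ends before starts at a tie):
9:30am start T1 → 1
10:10am end T1 → 0
10:10am start T2 → 1
10:10am start T4 → 2
11:20am start T3 → 3
11:50am end T3 → 2
11:50am end T4 → 1
12pm end T2 → 0
8:30pm start T5 → 1
9pm end T5 → 0
Peak is 3, at 11:20am (T2, T3, T4).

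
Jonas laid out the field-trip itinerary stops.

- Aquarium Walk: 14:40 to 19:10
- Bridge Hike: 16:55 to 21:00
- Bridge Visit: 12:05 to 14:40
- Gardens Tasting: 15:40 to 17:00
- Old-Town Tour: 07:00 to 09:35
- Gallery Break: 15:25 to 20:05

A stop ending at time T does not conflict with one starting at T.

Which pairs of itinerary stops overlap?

Aquarium Walk & Bridge Hike, Aquarium Walk & Gallery Break, Aquarium Walk & Gardens Tasting, Bridge Hike & Gallery Break, Bridge Hike & Gardens Tasting, Gallery Break & Gardens Tasting

Sorted by start: Old-Town Tour, Bridge Visit, Aquarium Walk, Gallery Break, Gardens Tasting, Bridge Hike.
Bridge Visit starts after Old-Town Tour ends, so nothing later overlaps Old-Town Tour either.
Aquarium Walk starts exactly when Bridge Visit ends (back-to-back, no overlap), so nothing later overlaps Bridge Visit either.
Gallery Break starts before Aquarium Walk ends → Aquarium Walk and Gallery Break overlap.
Gardens Tasting starts before Aquarium Walk ends → Aquarium Walk and Gardens Tasting overlap.
Bridge Hike starts before Aquarium Walk ends → Aquarium Walk and Bridge Hike overlap.
Gardens Tasting starts before Gallery Break ends → Gallery Break and Gardens Tasting overlap.
Bridge Hike starts before Gallery Break ends → Gallery Break and Bridge Hike overlap.
Bridge Hike starts before Gardens Tasting ends → Gardens Tasting and Bridge Hike overlap.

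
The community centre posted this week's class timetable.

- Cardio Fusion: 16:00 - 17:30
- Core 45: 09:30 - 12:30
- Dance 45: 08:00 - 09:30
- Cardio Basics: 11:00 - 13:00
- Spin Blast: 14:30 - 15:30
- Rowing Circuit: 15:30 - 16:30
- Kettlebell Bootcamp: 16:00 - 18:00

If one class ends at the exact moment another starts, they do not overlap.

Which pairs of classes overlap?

Cardio Basics & Core 45, Cardio Fusion & Kettlebell Bootcamp, Cardio Fusion & Rowing Circuit, Kettlebell Bootcamp & Rowing Circuit

Check each pair: they overlap iff neither finishes before the other starts.
Sorted by start: Dance 45, Core 45, Cardio Basics, Spin Blast, Rowing Circuit, Cardio Fusion, Kettlebell Bootcamp.
Core 45 starts exactly when Dance 45 ends (back-to-back, no overlap) — done with Dance 45.
Cardio Basics starts before Core 45 ends → Core 45 and Cardio Basics overlap.
Spin Blast starts after Core 45 ends — done with Core 45.
Spin Blast starts after Cardio Basics ends — done with Cardio Basics.
Rowing Circuit starts exactly when Spin Blast ends (back-to-back, no overlap) — done with Spin Blast.
Cardio Fusion starts before Rowing Circuit ends → Rowing Circuit and Cardio Fusion overlap.
Kettlebell Bootcamp starts before Rowing Circuit ends → Rowing Circuit and Kettlebell Bootcamp overlap.
Kettlebell Bootcamp starts before Cardio Fusion ends → Cardio Fusion and Kettlebell Bootcamp overlap.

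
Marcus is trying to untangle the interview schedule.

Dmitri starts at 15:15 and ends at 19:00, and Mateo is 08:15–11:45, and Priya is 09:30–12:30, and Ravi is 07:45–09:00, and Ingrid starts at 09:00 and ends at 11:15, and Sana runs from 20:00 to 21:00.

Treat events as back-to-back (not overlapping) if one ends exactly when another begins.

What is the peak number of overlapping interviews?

Walk through starts and ends in time order (an end at T is processed before a start at T):
07:45 start Ravi → 1
08:15 start Mateo → 2
09:00 end Ravi → 1
09:00 start Ingrid → 2
09:30 start Priya → 3
11:15 end Ingrid → 2
11:45 end Mateo → 1
12:30 end Priya → 0
15:15 start Dmitri → 1
19:00 end Dmitri → 0
20:00 start Sana → 1
21:00 end Sana → 0
Peak is 3, at 09:30 (Ingrid, Mateo, Priya).

3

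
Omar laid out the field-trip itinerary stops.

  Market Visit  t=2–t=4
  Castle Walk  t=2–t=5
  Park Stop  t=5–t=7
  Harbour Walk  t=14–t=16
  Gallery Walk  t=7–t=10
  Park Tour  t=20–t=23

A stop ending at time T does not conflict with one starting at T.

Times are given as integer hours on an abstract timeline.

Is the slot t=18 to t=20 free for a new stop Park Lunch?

Yes — the slot is free

Market Visit: ends t=4 at or before Park Lunch starts t=18 → clear.
Castle Walk: ends t=5 at or before Park Lunch starts t=18 → clear.
Park Stop: ends t=7 at or before Park Lunch starts t=18 → clear.
Gallery Walk: ends t=10 at or before Park Lunch starts t=18 → clear.
Harbour Walk: ends t=16 at or before Park Lunch starts t=18 → clear.
Park Tour: starts t=20 at or after Park Lunch ends t=20 → clear.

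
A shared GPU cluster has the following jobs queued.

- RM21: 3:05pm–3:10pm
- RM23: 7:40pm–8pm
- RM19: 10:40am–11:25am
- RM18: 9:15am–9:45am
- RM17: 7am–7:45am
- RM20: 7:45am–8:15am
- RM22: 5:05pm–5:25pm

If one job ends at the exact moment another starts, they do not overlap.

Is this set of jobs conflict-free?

Sorted by start: RM17, RM20, RM18, RM19, RM21, RM22, RM23.
RM20 starts exactly when RM17 ends (back-to-back, no overlap), so nothing later overlaps RM17 either.
RM18 starts after RM20 ends, so nothing later overlaps RM20 either.
RM19 starts after RM18 ends, so nothing later overlaps RM18 either.
RM21 starts after RM19 ends, so nothing later overlaps RM19 either.
RM22 starts after RM21 ends, so nothing later overlaps RM21 either.
RM23 starts after RM22 ends.
Every pair is clear; the schedule has no overlaps.

Yes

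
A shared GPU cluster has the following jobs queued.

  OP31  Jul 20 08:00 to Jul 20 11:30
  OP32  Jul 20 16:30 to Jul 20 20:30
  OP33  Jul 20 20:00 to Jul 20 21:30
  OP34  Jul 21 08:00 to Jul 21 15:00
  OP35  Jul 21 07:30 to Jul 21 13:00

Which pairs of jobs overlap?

Sorted by start: OP31, OP32, OP33, OP35, OP34.
OP32 starts after OP31 ends, so OP31 has no further overlaps.
OP33 starts before OP32 ends → OP32 and OP33 overlap.
OP35 starts after OP32 ends, so OP32 has no further overlaps.
OP35 starts after OP33 ends, so OP33 has no further overlaps.
OP34 starts before OP35 ends → OP35 and OP34 overlap.

OP32 & OP33, OP34 & OP35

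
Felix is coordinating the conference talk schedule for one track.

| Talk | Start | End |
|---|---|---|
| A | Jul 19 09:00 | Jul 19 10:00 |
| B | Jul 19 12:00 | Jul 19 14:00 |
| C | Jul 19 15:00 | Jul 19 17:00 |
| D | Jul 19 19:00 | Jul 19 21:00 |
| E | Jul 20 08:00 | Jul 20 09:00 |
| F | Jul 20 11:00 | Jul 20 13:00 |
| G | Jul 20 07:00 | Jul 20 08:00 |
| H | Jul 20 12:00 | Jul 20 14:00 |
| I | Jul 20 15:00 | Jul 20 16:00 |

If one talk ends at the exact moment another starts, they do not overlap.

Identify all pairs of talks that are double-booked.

F & H

Two intervals overlap when each starts before the other ends.
Sorted by start: A, B, C, D, G, E, F, H, I.
B starts after A ends, so nothing later overlaps A either.
C starts after B ends, so nothing later overlaps B either.
D starts after C ends, so nothing later overlaps C either.
G starts after D ends, so nothing later overlaps D either.
E starts exactly when G ends (back-to-back, no overlap), so nothing later overlaps G either.
F starts after E ends, so nothing later overlaps E either.
H starts before F ends → F and H overlap.
I starts after F ends.
I starts after H ends.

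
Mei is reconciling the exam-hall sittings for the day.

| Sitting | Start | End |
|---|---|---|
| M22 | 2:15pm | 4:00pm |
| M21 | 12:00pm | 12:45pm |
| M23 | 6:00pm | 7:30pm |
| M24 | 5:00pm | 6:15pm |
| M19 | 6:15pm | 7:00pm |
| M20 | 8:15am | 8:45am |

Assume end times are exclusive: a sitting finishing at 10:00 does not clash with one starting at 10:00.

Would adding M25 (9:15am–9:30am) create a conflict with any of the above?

M20: ends 8:45am at or before M25 starts 9:15am → clear.
M21: starts 12:00pm at or after M25 ends 9:30am → clear.
M22: starts 2:15pm at or after M25 ends 9:30am → clear.
M24: starts 5:00pm at or after M25 ends 9:30am → clear.
M23: starts 6:00pm at or after M25 ends 9:30am → clear.
M19: starts 6:15pm at or after M25 ends 9:30am → clear.

No — it doesn't clash with anything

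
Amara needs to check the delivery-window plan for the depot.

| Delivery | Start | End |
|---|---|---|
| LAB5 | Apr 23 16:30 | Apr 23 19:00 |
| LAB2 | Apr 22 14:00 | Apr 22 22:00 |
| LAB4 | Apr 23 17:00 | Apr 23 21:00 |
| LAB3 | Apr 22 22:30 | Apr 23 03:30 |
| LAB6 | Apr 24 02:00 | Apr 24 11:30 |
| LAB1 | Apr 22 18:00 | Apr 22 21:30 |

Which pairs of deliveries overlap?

Check each pair: they overlap iff neither finishes before the other starts.
Sorted by start: LAB2, LAB1, LAB3, LAB5, LAB4, LAB6.
LAB1 starts before LAB2 ends → LAB2 and LAB1 overlap.
LAB3 starts after LAB2 ends, so nothing later overlaps LAB2 either.
LAB3 starts after LAB1 ends, so nothing later overlaps LAB1 either.
LAB5 starts after LAB3 ends, so nothing later overlaps LAB3 either.
LAB4 starts before LAB5 ends → LAB5 and LAB4 overlap.
LAB6 starts after LAB5 ends.
LAB6 starts after LAB4 ends.

LAB1 & LAB2, LAB4 & LAB5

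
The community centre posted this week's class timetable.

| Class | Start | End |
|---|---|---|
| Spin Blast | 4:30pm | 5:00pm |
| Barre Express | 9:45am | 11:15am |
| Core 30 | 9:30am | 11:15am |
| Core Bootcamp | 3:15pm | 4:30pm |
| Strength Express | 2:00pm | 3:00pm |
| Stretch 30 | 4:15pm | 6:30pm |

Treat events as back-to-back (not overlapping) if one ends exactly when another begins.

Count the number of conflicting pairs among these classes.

3

Sorted by start: Core 30, Barre Express, Strength Express, Core Bootcamp, Stretch 30, Spin Blast.
Barre Express starts before Core 30 ends → Core 30 and Barre Express overlap.
Strength Express starts after Core 30 ends; Core 30 is clear from here.
Strength Express starts after Barre Express ends; Barre Express is clear from here.
Core Bootcamp starts after Strength Express ends; Strength Express is clear from here.
Stretch 30 starts before Core Bootcamp ends → Core Bootcamp and Stretch 30 overlap.
Spin Blast starts exactly when Core Bootcamp ends (back-to-back, no overlap).
Spin Blast starts before Stretch 30 ends → Stretch 30 and Spin Blast overlap.
Overlapping pairs: Barre Express & Core 30, Core Bootcamp & Stretch 30, Spin Blast & Stretch 30 — 3 in total.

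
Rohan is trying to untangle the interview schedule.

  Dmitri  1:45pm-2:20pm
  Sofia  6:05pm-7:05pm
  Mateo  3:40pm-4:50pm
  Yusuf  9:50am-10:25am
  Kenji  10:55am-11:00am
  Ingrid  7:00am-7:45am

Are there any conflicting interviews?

Sorted by start: Ingrid, Yusuf, Kenji, Dmitri, Mateo, Sofia.
Yusuf starts after Ingrid ends, so Ingrid has no further overlaps.
Kenji starts after Yusuf ends, so Yusuf has no further overlaps.
Dmitri starts after Kenji ends, so Kenji has no further overlaps.
Mateo starts after Dmitri ends, so Dmitri has no further overlaps.
Sofia starts after Mateo ends.
Every pair is clear; the schedule has no overlaps.

No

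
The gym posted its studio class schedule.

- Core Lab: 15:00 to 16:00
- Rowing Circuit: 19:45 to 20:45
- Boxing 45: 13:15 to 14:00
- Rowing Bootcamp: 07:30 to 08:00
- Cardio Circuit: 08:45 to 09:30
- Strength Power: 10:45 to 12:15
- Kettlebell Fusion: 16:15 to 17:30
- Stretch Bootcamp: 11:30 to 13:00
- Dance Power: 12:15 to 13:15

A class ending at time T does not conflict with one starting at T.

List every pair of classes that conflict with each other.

Sorted by start: Rowing Bootcamp, Cardio Circuit, Strength Power, Stretch Bootcamp, Dance Power, Boxing 45, Core Lab, Kettlebell Fusion, Rowing Circuit.
Cardio Circuit starts after Rowing Bootcamp ends — done with Rowing Bootcamp.
Strength Power starts after Cardio Circuit ends — done with Cardio Circuit.
Stretch Bootcamp starts before Strength Power ends → Strength Power and Stretch Bootcamp overlap.
Dance Power starts exactly when Strength Power ends (back-to-back, no overlap) — done with Strength Power.
Dance Power starts before Stretch Bootcamp ends → Stretch Bootcamp and Dance Power overlap.
Boxing 45 starts after Stretch Bootcamp ends — done with Stretch Bootcamp.
Boxing 45 starts exactly when Dance Power ends (back-to-back, no overlap) — done with Dance Power.
Core Lab starts after Boxing 45 ends — done with Boxing 45.
Kettlebell Fusion starts after Core Lab ends — done with Core Lab.
Rowing Circuit starts after Kettlebell Fusion ends.

Dance Power & Stretch Bootcamp, Strength Power & Stretch Bootcamp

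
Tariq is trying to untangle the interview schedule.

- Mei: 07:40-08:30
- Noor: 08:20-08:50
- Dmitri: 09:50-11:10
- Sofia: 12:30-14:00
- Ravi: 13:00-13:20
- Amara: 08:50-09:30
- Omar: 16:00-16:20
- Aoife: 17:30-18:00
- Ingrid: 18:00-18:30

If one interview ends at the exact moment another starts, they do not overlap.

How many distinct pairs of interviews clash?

2

Two intervals overlap when each starts before the other ends.
Sorted by start: Mei, Noor, Amara, Dmitri, Sofia, Ravi, Omar, Aoife, Ingrid.
Noor starts before Mei ends → Mei and Noor overlap.
Amara starts after Mei ends — done with Mei.
Amara starts exactly when Noor ends (back-to-back, no overlap) — done with Noor.
Dmitri starts after Amara ends — done with Amara.
Sofia starts after Dmitri ends — done with Dmitri.
Ravi starts before Sofia ends → Sofia and Ravi overlap.
Omar starts after Sofia ends — done with Sofia.
Omar starts after Ravi ends — done with Ravi.
Aoife starts after Omar ends — done with Omar.
Ingrid starts exactly when Aoife ends (back-to-back, no overlap).
Overlapping pairs: Mei & Noor, Ravi & Sofia — 2 in total.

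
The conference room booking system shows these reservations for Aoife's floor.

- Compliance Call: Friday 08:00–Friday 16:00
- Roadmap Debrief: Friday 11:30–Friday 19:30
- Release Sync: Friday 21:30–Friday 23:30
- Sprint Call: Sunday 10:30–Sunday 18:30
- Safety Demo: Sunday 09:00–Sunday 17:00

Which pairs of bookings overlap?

Compliance Call & Roadmap Debrief, Safety Demo & Sprint Call

Sorted by start: Compliance Call, Roadmap Debrief, Release Sync, Safety Demo, Sprint Call.
Roadmap Debrief starts before Compliance Call ends → Compliance Call and Roadmap Debrief overlap.
Release Sync starts after Compliance Call ends, so nothing later overlaps Compliance Call either.
Release Sync starts after Roadmap Debrief ends, so nothing later overlaps Roadmap Debrief either.
Safety Demo starts after Release Sync ends, so nothing later overlaps Release Sync either.
Sprint Call starts before Safety Demo ends → Safety Demo and Sprint Call overlap.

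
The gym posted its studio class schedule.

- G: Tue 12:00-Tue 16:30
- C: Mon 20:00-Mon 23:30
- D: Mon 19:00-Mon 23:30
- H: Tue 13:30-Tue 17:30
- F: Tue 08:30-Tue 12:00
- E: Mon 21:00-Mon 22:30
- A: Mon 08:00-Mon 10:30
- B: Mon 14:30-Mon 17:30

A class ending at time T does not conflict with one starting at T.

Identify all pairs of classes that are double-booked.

C & D, C & E, D & E, G & H

Two intervals overlap when each starts before the other ends.
Sorted by start: A, B, D, C, E, F, G, H.
B starts after A ends, so A has no further overlaps.
D starts after B ends, so B has no further overlaps.
C starts before D ends → D and C overlap.
E starts before D ends → D and E overlap.
F starts after D ends, so D has no further overlaps.
E starts before C ends → C and E overlap.
F starts after C ends, so C has no further overlaps.
F starts after E ends, so E has no further overlaps.
G starts exactly when F ends (back-to-back, no overlap), so F has no further overlaps.
H starts before G ends → G and H overlap.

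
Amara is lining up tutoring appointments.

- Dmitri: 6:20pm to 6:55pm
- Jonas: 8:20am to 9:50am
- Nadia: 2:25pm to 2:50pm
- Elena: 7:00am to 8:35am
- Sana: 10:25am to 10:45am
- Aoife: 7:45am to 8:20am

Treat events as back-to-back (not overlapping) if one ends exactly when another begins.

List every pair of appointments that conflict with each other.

Sorted by start: Elena, Aoife, Jonas, Sana, Nadia, Dmitri.
Aoife starts before Elena ends → Elena and Aoife overlap.
Jonas starts before Elena ends → Elena and Jonas overlap.
Sana starts after Elena ends, so nothing later overlaps Elena either.
Jonas starts exactly when Aoife ends (back-to-back, no overlap), so nothing later overlaps Aoife either.
Sana starts after Jonas ends, so nothing later overlaps Jonas either.
Nadia starts after Sana ends, so nothing later overlaps Sana either.
Dmitri starts after Nadia ends.

Aoife & Elena, Elena & Jonas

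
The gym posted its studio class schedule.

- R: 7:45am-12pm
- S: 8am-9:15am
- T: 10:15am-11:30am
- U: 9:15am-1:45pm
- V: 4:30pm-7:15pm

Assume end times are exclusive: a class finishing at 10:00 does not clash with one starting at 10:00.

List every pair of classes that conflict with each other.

R & S, R & T, R & U, T & U

Sorted by start: R, S, U, T, V.
S starts before R ends → R and S overlap.
U starts before R ends → R and U overlap.
T starts before R ends → R and T overlap.
V starts after R ends.
U starts exactly when S ends (back-to-back, no overlap), so S has no further overlaps.
T starts before U ends → U and T overlap.
V starts after U ends.
V starts after T ends.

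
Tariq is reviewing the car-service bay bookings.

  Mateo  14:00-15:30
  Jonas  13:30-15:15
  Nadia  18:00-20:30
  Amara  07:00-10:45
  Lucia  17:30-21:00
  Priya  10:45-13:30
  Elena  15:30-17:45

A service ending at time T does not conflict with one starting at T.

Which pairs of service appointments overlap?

Elena & Lucia, Jonas & Mateo, Lucia & Nadia

Sorted by start: Amara, Priya, Jonas, Mateo, Elena, Lucia, Nadia.
Priya starts exactly when Amara ends (back-to-back, no overlap) — done with Amara.
Jonas starts exactly when Priya ends (back-to-back, no overlap) — done with Priya.
Mateo starts before Jonas ends → Jonas and Mateo overlap.
Elena starts after Jonas ends — done with Jonas.
Elena starts exactly when Mateo ends (back-to-back, no overlap) — done with Mateo.
Lucia starts before Elena ends → Elena and Lucia overlap.
Nadia starts after Elena ends.
Nadia starts before Lucia ends → Lucia and Nadia overlap.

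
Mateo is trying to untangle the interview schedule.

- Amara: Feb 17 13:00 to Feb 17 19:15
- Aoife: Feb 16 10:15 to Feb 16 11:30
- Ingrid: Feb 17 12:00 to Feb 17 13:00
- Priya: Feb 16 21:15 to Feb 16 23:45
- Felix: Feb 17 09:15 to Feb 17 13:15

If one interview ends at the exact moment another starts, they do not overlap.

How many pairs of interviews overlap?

2

Sorted by start: Aoife, Priya, Felix, Ingrid, Amara.
Priya starts after Aoife ends, so nothing later overlaps Aoife either.
Felix starts after Priya ends, so nothing later overlaps Priya either.
Ingrid starts before Felix ends → Felix and Ingrid overlap.
Amara starts before Felix ends → Felix and Amara overlap.
Amara starts exactly when Ingrid ends (back-to-back, no overlap).
Overlapping pairs: Amara & Felix, Felix & Ingrid — 2 in total.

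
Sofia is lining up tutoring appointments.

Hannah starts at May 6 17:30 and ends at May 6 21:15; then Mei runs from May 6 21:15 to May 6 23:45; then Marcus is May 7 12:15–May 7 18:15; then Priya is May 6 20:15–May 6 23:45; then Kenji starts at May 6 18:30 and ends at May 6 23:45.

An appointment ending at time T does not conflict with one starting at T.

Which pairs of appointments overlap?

Check each pair: they overlap iff neither finishes before the other starts.
Sorted by start: Hannah, Kenji, Priya, Mei, Marcus.
Kenji starts before Hannah ends → Hannah and Kenji overlap.
Priya starts before Hannah ends → Hannah and Priya overlap.
Mei starts exactly when Hannah ends (back-to-back, no overlap), so Hannah has no further overlaps.
Priya starts before Kenji ends → Kenji and Priya overlap.
Mei starts before Kenji ends → Kenji and Mei overlap.
Marcus starts after Kenji ends.
Mei starts before Priya ends → Priya and Mei overlap.
Marcus starts after Priya ends.
Marcus starts after Mei ends.

Hannah & Kenji, Hannah & Priya, Kenji & Mei, Kenji & Priya, Mei & Priya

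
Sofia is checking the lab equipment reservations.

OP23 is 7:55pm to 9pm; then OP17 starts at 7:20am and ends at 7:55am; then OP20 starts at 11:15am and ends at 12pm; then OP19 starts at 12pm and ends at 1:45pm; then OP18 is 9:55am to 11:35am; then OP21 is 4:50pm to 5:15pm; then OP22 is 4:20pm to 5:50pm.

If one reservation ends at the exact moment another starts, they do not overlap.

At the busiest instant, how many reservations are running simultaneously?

Sort all start/end points and keep a running count:
7:20am start OP17 → 1
7:55am end OP17 → 0
9:55am start OP18 → 1
11:15am start OP20 → 2
11:35am end OP18 → 1
12pm end OP20 → 0
12pm start OP19 → 1
1:45pm end OP19 → 0
4:20pm start OP22 → 1
4:50pm start OP21 → 2
5:15pm end OP21 → 1
5:50pm end OP22 → 0
7:55pm start OP23 → 1
9pm end OP23 → 0
Peak is 2, at 11:15am (OP18, OP20).

2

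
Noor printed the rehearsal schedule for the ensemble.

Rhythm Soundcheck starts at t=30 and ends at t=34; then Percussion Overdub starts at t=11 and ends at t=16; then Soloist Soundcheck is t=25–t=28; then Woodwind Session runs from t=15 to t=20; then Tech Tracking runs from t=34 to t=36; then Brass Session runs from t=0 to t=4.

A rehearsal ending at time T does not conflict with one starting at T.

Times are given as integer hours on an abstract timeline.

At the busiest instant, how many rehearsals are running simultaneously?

2

Walk through starts and ends in time order (an end at T is processed before a start at T):
t=0 start Brass Session → 1
t=4 end Brass Session → 0
t=11 start Percussion Overdub → 1
t=15 start Woodwind Session → 2
t=16 end Percussion Overdub → 1
t=20 end Woodwind Session → 0
t=25 start Soloist Soundcheck → 1
t=28 end Soloist Soundcheck → 0
t=30 start Rhythm Soundcheck → 1
t=34 end Rhythm Soundcheck → 0
t=34 start Tech Tracking → 1
t=36 end Tech Tracking → 0
Peak is 2, at t=15 (Percussion Overdub, Woodwind Session).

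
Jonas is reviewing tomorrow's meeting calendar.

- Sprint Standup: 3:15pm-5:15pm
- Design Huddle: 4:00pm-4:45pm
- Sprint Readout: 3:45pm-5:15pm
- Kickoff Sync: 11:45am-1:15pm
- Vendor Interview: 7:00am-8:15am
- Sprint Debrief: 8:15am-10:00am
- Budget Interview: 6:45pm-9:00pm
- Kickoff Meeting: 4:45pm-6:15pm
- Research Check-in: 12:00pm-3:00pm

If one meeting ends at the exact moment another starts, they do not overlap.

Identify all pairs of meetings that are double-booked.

Design Huddle & Sprint Readout, Design Huddle & Sprint Standup, Kickoff Meeting & Sprint Readout, Kickoff Meeting & Sprint Standup, Kickoff Sync & Research Check-in, Sprint Readout & Sprint Standup

Sorted by start: Vendor Interview, Sprint Debrief, Kickoff Sync, Research Check-in, Sprint Standup, Sprint Readout, Design Huddle, Kickoff Meeting, Budget Interview.
Sprint Debrief starts exactly when Vendor Interview ends (back-to-back, no overlap), so Vendor Interview has no further overlaps.
Kickoff Sync starts after Sprint Debrief ends, so Sprint Debrief has no further overlaps.
Research Check-in starts before Kickoff Sync ends → Kickoff Sync and Research Check-in overlap.
Sprint Standup starts after Kickoff Sync ends, so Kickoff Sync has no further overlaps.
Sprint Standup starts after Research Check-in ends, so Research Check-in has no further overlaps.
Sprint Readout starts before Sprint Standup ends → Sprint Standup and Sprint Readout overlap.
Design Huddle starts before Sprint Standup ends → Sprint Standup and Design Huddle overlap.
Kickoff Meeting starts before Sprint Standup ends → Sprint Standup and Kickoff Meeting overlap.
Budget Interview starts after Sprint Standup ends.
Design Huddle starts before Sprint Readout ends → Sprint Readout and Design Huddle overlap.
Kickoff Meeting starts before Sprint Readout ends → Sprint Readout and Kickoff Meeting overlap.
Budget Interview starts after Sprint Readout ends.
Kickoff Meeting starts exactly when Design Huddle ends (back-to-back, no overlap), so Design Huddle has no further overlaps.
Budget Interview starts after Kickoff Meeting ends.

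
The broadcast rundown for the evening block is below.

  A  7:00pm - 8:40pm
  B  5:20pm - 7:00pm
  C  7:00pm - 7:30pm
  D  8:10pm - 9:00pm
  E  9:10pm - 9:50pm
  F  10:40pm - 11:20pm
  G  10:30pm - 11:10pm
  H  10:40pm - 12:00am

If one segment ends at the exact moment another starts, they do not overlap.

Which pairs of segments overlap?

A & C, A & D, F & G, F & H, G & H

Check each pair: they overlap iff neither finishes before the other starts.
Sorted by start: B, A, C, D, E, G, F, H.
A starts exactly when B ends (back-to-back, no overlap); B is clear from here.
C starts before A ends → A and C overlap.
D starts before A ends → A and D overlap.
E starts after A ends; A is clear from here.
D starts after C ends; C is clear from here.
E starts after D ends; D is clear from here.
G starts after E ends; E is clear from here.
F starts before G ends → G and F overlap.
H starts before G ends → G and H overlap.
H starts before F ends → F and H overlap.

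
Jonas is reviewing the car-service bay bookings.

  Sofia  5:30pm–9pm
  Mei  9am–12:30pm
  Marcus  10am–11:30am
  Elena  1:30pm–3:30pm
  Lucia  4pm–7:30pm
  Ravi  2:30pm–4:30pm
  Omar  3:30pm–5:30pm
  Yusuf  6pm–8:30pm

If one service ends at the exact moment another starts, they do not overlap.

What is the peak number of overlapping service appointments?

3

Walk through starts and ends in time order (an end at T is processed before a start at T):
9am start Mei → 1
10am start Marcus → 2
11:30am end Marcus → 1
12:30pm end Mei → 0
1:30pm start Elena → 1
2:30pm start Ravi → 2
3:30pm end Elena → 1
3:30pm start Omar → 2
4pm start Lucia → 3
4:30pm end Ravi → 2
5:30pm end Omar → 1
5:30pm start Sofia → 2
6pm start Yusuf → 3
7:30pm end Lucia → 2
8:30pm end Yusuf → 1
9pm end Sofia → 0
Peak is 3, at 4pm (Lucia, Omar, Ravi).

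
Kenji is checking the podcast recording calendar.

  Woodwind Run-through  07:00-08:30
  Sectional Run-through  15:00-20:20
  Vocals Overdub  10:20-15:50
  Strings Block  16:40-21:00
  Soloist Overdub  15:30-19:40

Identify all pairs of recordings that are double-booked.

Sectional Run-through & Soloist Overdub, Sectional Run-through & Strings Block, Sectional Run-through & Vocals Overdub, Soloist Overdub & Strings Block, Soloist Overdub & Vocals Overdub

Sorted by start: Woodwind Run-through, Vocals Overdub, Sectional Run-through, Soloist Overdub, Strings Block.
Vocals Overdub starts after Woodwind Run-through ends; Woodwind Run-through is clear from here.
Sectional Run-through starts before Vocals Overdub ends → Vocals Overdub and Sectional Run-through overlap.
Soloist Overdub starts before Vocals Overdub ends → Vocals Overdub and Soloist Overdub overlap.
Strings Block starts after Vocals Overdub ends.
Soloist Overdub starts before Sectional Run-through ends → Sectional Run-through and Soloist Overdub overlap.
Strings Block starts before Sectional Run-through ends → Sectional Run-through and Strings Block overlap.
Strings Block starts before Soloist Overdub ends → Soloist Overdub and Strings Block overlap.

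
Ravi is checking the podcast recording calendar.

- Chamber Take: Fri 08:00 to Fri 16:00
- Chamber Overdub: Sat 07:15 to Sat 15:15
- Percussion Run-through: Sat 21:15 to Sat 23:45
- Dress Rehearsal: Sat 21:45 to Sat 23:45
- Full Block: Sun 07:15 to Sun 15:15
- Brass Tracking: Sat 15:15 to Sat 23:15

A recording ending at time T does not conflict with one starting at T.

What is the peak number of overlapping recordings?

Sort all start/end points and keep a running count:
Fri 08:00 start Chamber Take → 1
Fri 16:00 end Chamber Take → 0
Sat 07:15 start Chamber Overdub → 1
Sat 15:15 end Chamber Overdub → 0
Sat 15:15 start Brass Tracking → 1
Sat 21:15 start Percussion Run-through → 2
Sat 21:45 start Dress Rehearsal → 3
Sat 23:15 end Brass Tracking → 2
Sat 23:45 end Dress Rehearsal → 1
Sat 23:45 end Percussion Run-through → 0
Sun 07:15 start Full Block → 1
Sun 15:15 end Full Block → 0
Peak is 3, at Sat 21:45 (Brass Tracking, Dress Rehearsal, Percussion Run-through).

3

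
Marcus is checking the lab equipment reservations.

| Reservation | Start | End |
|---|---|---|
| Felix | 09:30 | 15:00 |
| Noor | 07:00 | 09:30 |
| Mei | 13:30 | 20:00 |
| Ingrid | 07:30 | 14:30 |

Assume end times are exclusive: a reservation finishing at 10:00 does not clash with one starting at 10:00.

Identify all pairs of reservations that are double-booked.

Two intervals overlap when each starts before the other ends.
Sorted by start: Noor, Ingrid, Felix, Mei.
Ingrid starts before Noor ends → Noor and Ingrid overlap.
Felix starts exactly when Noor ends (back-to-back, no overlap), so Noor has no further overlaps.
Felix starts before Ingrid ends → Ingrid and Felix overlap.
Mei starts before Ingrid ends → Ingrid and Mei overlap.
Mei starts before Felix ends → Felix and Mei overlap.

Felix & Ingrid, Felix & Mei, Ingrid & Mei, Ingrid & Noor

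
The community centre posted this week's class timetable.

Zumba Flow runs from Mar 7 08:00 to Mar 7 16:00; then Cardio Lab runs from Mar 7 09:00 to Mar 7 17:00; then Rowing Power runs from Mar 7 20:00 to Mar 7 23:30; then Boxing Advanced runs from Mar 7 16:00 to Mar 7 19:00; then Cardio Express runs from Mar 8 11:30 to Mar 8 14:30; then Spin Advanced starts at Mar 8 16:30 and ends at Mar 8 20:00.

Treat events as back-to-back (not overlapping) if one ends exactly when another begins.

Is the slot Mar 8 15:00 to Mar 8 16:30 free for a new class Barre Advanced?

Zumba Flow: ends Mar 7 16:00 at or before Barre Advanced starts Mar 8 15:00 → clear.
Cardio Lab: ends Mar 7 17:00 at or before Barre Advanced starts Mar 8 15:00 → clear.
Boxing Advanced: ends Mar 7 19:00 at or before Barre Advanced starts Mar 8 15:00 → clear.
Rowing Power: ends Mar 7 23:30 at or before Barre Advanced starts Mar 8 15:00 → clear.
Cardio Express: ends Mar 8 14:30 at or before Barre Advanced starts Mar 8 15:00 → clear.
Spin Advanced: starts Mar 8 16:30 at or after Barre Advanced ends Mar 8 16:30 → clear.

Yes — the slot is free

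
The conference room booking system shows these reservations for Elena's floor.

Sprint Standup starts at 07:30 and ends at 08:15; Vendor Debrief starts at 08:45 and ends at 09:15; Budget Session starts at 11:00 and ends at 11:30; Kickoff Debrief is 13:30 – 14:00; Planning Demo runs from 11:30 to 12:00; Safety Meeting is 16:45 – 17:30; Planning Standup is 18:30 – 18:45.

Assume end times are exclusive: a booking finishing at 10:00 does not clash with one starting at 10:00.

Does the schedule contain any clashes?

No

Two intervals overlap when each starts before the other ends.
Sorted by start: Sprint Standup, Vendor Debrief, Budget Session, Planning Demo, Kickoff Debrief, Safety Meeting, Planning Standup.
Vendor Debrief starts after Sprint Standup ends, so nothing later overlaps Sprint Standup either.
Budget Session starts after Vendor Debrief ends, so nothing later overlaps Vendor Debrief either.
Planning Demo starts exactly when Budget Session ends (back-to-back, no overlap), so nothing later overlaps Budget Session either.
Kickoff Debrief starts after Planning Demo ends, so nothing later overlaps Planning Demo either.
Safety Meeting starts after Kickoff Debrief ends, so nothing later overlaps Kickoff Debrief either.
Planning Standup starts after Safety Meeting ends.
Every pair is clear; the schedule has no overlaps.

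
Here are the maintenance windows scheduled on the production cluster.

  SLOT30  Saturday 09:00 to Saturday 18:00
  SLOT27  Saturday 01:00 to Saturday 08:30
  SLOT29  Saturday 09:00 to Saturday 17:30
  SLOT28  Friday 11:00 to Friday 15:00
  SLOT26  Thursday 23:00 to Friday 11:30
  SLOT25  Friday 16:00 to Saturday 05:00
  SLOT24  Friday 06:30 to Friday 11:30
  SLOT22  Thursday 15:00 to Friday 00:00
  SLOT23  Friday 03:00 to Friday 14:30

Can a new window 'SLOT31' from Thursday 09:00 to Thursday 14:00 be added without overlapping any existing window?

SLOT22: starts Thursday 15:00 at or after SLOT31 ends Thursday 14:00 → clear.
SLOT26: starts Thursday 23:00 at or after SLOT31 ends Thursday 14:00 → clear.
SLOT23: starts Friday 03:00 at or after SLOT31 ends Thursday 14:00 → clear.
SLOT24: starts Friday 06:30 at or after SLOT31 ends Thursday 14:00 → clear.
SLOT28: starts Friday 11:00 at or after SLOT31 ends Thursday 14:00 → clear.
SLOT25: starts Friday 16:00 at or after SLOT31 ends Thursday 14:00 → clear.
SLOT27: starts Saturday 01:00 at or after SLOT31 ends Thursday 14:00 → clear.
SLOT29: starts Saturday 09:00 at or after SLOT31 ends Thursday 14:00 → clear.
SLOT30: starts Saturday 09:00 at or after SLOT31 ends Thursday 14:00 → clear.

Yes — the slot is free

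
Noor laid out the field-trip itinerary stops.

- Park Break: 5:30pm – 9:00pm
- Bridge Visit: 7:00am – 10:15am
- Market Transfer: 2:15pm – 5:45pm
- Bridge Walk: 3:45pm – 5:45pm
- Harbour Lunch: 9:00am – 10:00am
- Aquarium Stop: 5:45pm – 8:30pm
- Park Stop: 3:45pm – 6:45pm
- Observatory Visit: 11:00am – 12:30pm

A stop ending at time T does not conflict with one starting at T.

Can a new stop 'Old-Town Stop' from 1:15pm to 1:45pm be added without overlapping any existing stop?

Yes — the slot is free

Bridge Visit: ends 10:15am at or before Old-Town Stop starts 1:15pm → clear.
Harbour Lunch: ends 10:00am at or before Old-Town Stop starts 1:15pm → clear.
Observatory Visit: ends 12:30pm at or before Old-Town Stop starts 1:15pm → clear.
Market Transfer: starts 2:15pm at or after Old-Town Stop ends 1:45pm → clear.
Bridge Walk: starts 3:45pm at or after Old-Town Stop ends 1:45pm → clear.
Park Stop: starts 3:45pm at or after Old-Town Stop ends 1:45pm → clear.
Park Break: starts 5:30pm at or after Old-Town Stop ends 1:45pm → clear.
Aquarium Stop: starts 5:45pm at or after Old-Town Stop ends 1:45pm → clear.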